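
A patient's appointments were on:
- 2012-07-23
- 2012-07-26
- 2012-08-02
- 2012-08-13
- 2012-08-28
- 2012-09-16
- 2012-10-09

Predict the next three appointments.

2012-11-05, 2012-12-06, 2013-01-10

The spacing grows by 4 each time: 3, 7, 11, 15, 19, 23 days.
Next gap: 27 days. 2012-10-09 + 27 days = 2012-11-05.
Next gap: 31 days. 2012-11-05 + 31 days = 2012-12-06.
Next gap: 35 days. 2012-12-06 + 35 days = 2013-01-10.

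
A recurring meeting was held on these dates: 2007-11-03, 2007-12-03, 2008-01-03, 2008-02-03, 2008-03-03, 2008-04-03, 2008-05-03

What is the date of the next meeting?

Each date is the 3rd; the gaps (30, 31, 31, 29, 31, 30) track the month lengths.
The rule is the 3rd of each month.
June 2008: 2008-06-03.

2008-06-03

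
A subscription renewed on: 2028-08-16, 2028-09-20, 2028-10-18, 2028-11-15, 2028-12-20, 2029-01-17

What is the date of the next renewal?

2029-02-21

These are Wednesdays at 28- or 35-day spacing (35, 28, 28, 35, 28).
The pattern: 3rd Wednesday of the month.
February 2029 — 3rd Wednesday is 2029-02-21.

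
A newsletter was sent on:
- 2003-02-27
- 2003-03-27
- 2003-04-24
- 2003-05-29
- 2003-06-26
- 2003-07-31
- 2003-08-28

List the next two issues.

All Thursdays; the gaps (28, 28, 35, 28, 35, 28) vary with month length.
This is the last Thursday of each month.
September 2003 ends with Thursday 2003-09-25.
Last Thursday of October 2003: 2003-10-30.

2003-09-25, 2003-10-30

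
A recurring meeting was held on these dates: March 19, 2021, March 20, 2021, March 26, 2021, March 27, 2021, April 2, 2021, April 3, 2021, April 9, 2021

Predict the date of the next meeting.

The gap pattern 1, 6, 1, 6, 1, 6 repeats every 2 events.
These are the Fridays and Saturdays of each week.
Next Saturday: April 10, 2021.

April 10, 2021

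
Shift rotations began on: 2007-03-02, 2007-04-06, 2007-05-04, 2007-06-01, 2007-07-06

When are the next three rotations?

These are Fridays at 28- or 35-day spacing (35, 28, 28, 35).
The pattern: 1st Friday of the month.
August 2007 — 1st Friday is 2007-08-03.
1st Friday of September 2007: 2007-09-07.
1st Friday of October 2007: 2007-10-05.

2007-08-03, 2007-09-07, 2007-10-05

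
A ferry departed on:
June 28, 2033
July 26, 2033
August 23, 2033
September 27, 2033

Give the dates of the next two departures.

October 25, 2033; November 22, 2033

All dates are Tuesdays, 28, 28, 35 days apart.
Specifically, the 4th Tuesday of each month.
4th Tuesday of October 2033: October 25, 2033.
4th Tuesday of November 2033: November 22, 2033.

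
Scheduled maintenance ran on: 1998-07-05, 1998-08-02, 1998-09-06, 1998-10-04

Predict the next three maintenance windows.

Gaps: 28, 35, 28 days — a mix of 28 and 35. Every date is a Sunday.
Each is the 1st Sunday of its month.
1st Sunday of November 1998: 1998-11-01.
1st Sunday of December 1998: 1998-12-06.
1st Sunday of January 1999: 1999-01-03.

1998-11-01, 1998-12-06, 1999-01-03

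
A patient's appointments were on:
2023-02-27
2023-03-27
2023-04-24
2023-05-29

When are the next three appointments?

2023-06-26, 2023-07-31, 2023-08-28

These are Mondays with 28, 28, 35-day gaps.
Each is the final Monday of its month — 2023-05-29 is past the 28th, so '4th Monday' doesn't fit.
Last Monday of June 2023: 2023-06-26.
July 2023 ends with Monday 2023-07-31.
Last Monday of August 2023: 2023-08-28.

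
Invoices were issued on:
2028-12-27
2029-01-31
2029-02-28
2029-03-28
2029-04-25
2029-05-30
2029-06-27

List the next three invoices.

2029-07-25, 2029-08-29, 2029-09-26

These are Wednesdays with 35, 28, 28, 28, 35, 28-day gaps.
Each is the final Wednesday of its month — 2029-01-31 is past the 28th, so '4th Wednesday' doesn't fit.
Last Wednesday of July 2029: 2029-07-25.
August 2029 ends with Wednesday 2029-08-29.
Last Wednesday of September 2029: 2029-09-26.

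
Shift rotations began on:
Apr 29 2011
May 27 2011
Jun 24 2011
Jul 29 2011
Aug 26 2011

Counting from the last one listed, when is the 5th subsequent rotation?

Jan 27 2012

These are Fridays with 28, 28, 35, 28-day gaps.
Each is the final Friday of its month — Apr 29 2011 is past the 28th, so '4th Friday' doesn't fit.
Last Friday of September 2011: Sep 30 2011.
October 2011 ends with Friday Oct 28 2011.
Last Friday of November 2011: Nov 25 2011.
December 2011 ends with Friday Dec 30 2011.
January 2012 ends with Friday Jan 27 2012.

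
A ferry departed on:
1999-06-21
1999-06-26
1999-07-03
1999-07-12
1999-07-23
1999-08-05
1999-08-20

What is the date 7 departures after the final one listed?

The spacing grows by 2 each time: 5, 7, 9, 11, 13, 15 days.
Next gap: 17 days. 1999-08-20 + 17 days = 1999-09-06.
Next gap: 19 days. 1999-09-06 + 19 days = 1999-09-25.
Next gap: 21 days. 1999-09-25 + 21 days = 1999-10-16.
Next gap: 23 days. 1999-10-16 + 23 days = 1999-11-08.
Next gap: 25 days. 1999-11-08 + 25 days = 1999-12-03.
Next gap: 27 days. 1999-12-03 + 27 days = 1999-12-30.
Next gap: 29 days. 1999-12-30 + 29 days = 2000-01-28.

2000-01-28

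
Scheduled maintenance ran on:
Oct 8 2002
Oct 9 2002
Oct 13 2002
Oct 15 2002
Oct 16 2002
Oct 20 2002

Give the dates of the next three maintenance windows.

Every event lands on a Tuesday or Wednesday or Sunday (gaps cycle 1, 4, 2, 1, 4).
So the schedule is: every Tuesday, Wednesday and Sunday.
Next Tuesday: Oct 22 2002.
Next Wednesday: Oct 23 2002.
The following Sunday is Oct 27 2002.

Oct 22 2002, Oct 23 2002, Oct 27 2002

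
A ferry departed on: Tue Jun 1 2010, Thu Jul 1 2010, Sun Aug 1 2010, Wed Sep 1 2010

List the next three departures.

The day-of-month is always 1 (30, 31, 31 days between events).
So this recurs on the 1st of each month.
Next: October 2010 → Fri Oct 1 2010.
November 2010: Mon Nov 1 2010.
Next: December 2010 → Wed Dec 1 2010.

Fri Oct 1 2010, Mon Nov 1 2010, Wed Dec 1 2010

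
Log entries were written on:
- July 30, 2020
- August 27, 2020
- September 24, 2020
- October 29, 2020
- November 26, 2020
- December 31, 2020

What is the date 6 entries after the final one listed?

These are Thursdays with 28, 28, 35, 28, 35-day gaps.
Each is the final Thursday of its month — July 30, 2020 is past the 28th, so '4th Thursday' doesn't fit.
January 2021 ends with Thursday January 28, 2021.
Last Thursday of February 2021: February 25, 2021.
March 2021 ends with Thursday March 25, 2021.
April 2021 ends with Thursday April 29, 2021.
Last Thursday of May 2021: May 27, 2021.
Last Thursday of June 2021: June 24, 2021.

June 24, 2021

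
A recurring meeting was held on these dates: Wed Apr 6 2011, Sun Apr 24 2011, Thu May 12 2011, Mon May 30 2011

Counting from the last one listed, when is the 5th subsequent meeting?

Sun Aug 28 2011

Gaps between consecutive events: 18, 18, 18 days — a constant 18-day interval.
Mon May 30 2011 + 18 days = Fri Jun 17 2011.
Fri Jun 17 2011 + 18 days = Tue Jul 5 2011.
Tue Jul 5 2011 + 18 days = Sat Jul 23 2011.
Sat Jul 23 2011 + 18 days = Wed Aug 10 2011.
Wed Aug 10 2011 + 18 days = Sun Aug 28 2011.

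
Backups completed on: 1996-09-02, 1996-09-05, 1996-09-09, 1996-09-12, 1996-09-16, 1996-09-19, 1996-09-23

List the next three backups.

1996-09-26, 1996-09-30, 1996-10-03

The gap pattern 3, 4, 3, 4, 3, 4 repeats every 2 events.
These are the Mondays and Thursdays of each week.
Next Thursday: 1996-09-26.
The following Monday is 1996-09-30.
The following Thursday is 1996-10-03.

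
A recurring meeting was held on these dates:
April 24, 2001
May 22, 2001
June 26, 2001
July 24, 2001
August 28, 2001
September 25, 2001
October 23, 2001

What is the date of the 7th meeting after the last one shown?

Gaps: 28, 35, 28, 35, 28, 28 days — a mix of 28 and 35. Every date is a Tuesday.
Each is the 4th Tuesday of its month.
4th Tuesday of November 2001: November 27, 2001.
4th Tuesday of December 2001: December 25, 2001.
January 2002 — 4th Tuesday is January 22, 2002.
4th Tuesday of February 2002: February 26, 2002.
4th Tuesday of March 2002: March 26, 2002.
April 2002 — 4th Tuesday is April 23, 2002.
May 2002 — 4th Tuesday is May 28, 2002.

May 28, 2002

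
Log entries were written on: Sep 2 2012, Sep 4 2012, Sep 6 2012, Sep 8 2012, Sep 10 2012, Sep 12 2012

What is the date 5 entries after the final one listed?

Sep 22 2012

The spacing is 2, 2, 2, 2, 2 days — always 2 days.
Sep 12 2012 + 2 days = Sep 14 2012.
Sep 14 2012 + 2 days = Sep 16 2012.
Sep 16 2012 + 2 days = Sep 18 2012.
Sep 18 2012 + 2 days = Sep 20 2012.
Sep 20 2012 + 2 days = Sep 22 2012.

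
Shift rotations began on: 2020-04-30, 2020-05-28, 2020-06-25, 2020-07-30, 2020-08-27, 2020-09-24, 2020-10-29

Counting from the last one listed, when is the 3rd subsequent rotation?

Every date is a Thursday; gaps 28, 28, 35, 28, 28, 35 days.
Each is the last Thursday of its month (at least one falls on the 29th or later, ruling out '4th Thursday').
Last Thursday of November 2020: 2020-11-26.
December 2020 ends with Thursday 2020-12-31.
January 2021 ends with Thursday 2021-01-28.

2021-01-28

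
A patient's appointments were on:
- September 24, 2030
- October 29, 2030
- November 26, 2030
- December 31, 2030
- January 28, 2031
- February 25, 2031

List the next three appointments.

March 25, 2031; April 29, 2031; May 27, 2031

All Tuesdays; the gaps (35, 28, 35, 28, 28) vary with month length.
This is the last Tuesday of each month.
March 2031 ends with Tuesday March 25, 2031.
Last Tuesday of April 2031: April 29, 2031.
May 2031 ends with Tuesday May 27, 2031.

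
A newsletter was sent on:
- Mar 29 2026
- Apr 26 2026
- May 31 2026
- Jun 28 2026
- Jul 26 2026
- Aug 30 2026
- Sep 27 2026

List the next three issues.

Every date is a Sunday; gaps 28, 35, 28, 28, 35, 28 days.
Each is the last Sunday of its month (at least one falls on the 29th or later, ruling out '4th Sunday').
October 2026 ends with Sunday Oct 25 2026.
November 2026 ends with Sunday Nov 29 2026.
December 2026 ends with Sunday Dec 27 2026.

Oct 25 2026, Nov 29 2026, Dec 27 2026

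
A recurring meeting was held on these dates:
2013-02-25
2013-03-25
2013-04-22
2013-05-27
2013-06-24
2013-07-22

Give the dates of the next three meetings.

2013-08-26, 2013-09-23, 2013-10-28

Gaps: 28, 28, 35, 28, 28 days — a mix of 28 and 35. Every date is a Monday.
Each is the 4th Monday of its month.
4th Monday of August 2013: 2013-08-26.
4th Monday of September 2013: 2013-09-23.
4th Monday of October 2013: 2013-10-28.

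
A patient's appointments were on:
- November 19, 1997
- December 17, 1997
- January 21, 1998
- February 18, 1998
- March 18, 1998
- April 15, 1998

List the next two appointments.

May 20, 1998; June 17, 1998

Gaps: 28, 35, 28, 28, 28 days — a mix of 28 and 35. Every date is a Wednesday.
Each is the 3rd Wednesday of its month.
3rd Wednesday of May 1998: May 20, 1998.
3rd Wednesday of June 1998: June 17, 1998.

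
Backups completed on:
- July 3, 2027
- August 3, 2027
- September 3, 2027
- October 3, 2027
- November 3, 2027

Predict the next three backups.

Each date is the 3rd; the gaps (31, 31, 30, 31) track the month lengths.
The rule is the 3rd of each month.
December 2027: December 3, 2027.
January 2028: January 3, 2028.
February 2028: February 3, 2028.

December 3, 2027; January 3, 2028; February 3, 2028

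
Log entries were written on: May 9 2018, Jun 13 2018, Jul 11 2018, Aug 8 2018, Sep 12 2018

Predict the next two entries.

These are Wednesdays at 28- or 35-day spacing (35, 28, 28, 35).
The pattern: 2nd Wednesday of the month.
October 2018 — 2nd Wednesday is Oct 10 2018.
November 2018 — 2nd Wednesday is Nov 14 2018.

Oct 10 2018, Nov 14 2018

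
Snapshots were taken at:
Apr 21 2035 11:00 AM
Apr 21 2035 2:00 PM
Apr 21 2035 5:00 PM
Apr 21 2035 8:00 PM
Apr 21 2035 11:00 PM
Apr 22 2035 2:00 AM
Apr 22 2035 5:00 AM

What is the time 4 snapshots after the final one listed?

Apr 22 2035 5:00 PM

Spacing: 3, 3, 3, 3, 3, 3 h — constant 3 h.
Apr 22 2035 5:00 AM + 3 h = Apr 22 2035 8:00 AM.
Apr 22 2035 8:00 AM + 3 h = Apr 22 2035 11:00 AM.
Apr 22 2035 11:00 AM + 3 h = Apr 22 2035 2:00 PM.
Apr 22 2035 2:00 PM + 3 h = Apr 22 2035 5:00 PM.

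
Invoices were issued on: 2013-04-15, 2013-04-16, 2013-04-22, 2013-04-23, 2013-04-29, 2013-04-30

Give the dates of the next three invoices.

2013-05-06, 2013-05-07, 2013-05-13

Gaps: 1, 6, 1, 6, 1 days — not constant, but cyclic with period 2.
The events fall on every Monday and Tuesday.
The following Monday is 2013-05-06.
The following Tuesday is 2013-05-07.
Next Monday: 2013-05-13.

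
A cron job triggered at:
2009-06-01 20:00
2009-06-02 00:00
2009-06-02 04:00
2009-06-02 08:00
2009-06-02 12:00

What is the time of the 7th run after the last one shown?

2009-06-03 16:00

Gaps: 4, 4, 4, 4 hours — each event is 4 hours after the previous one.
2009-06-02 12:00 + 4 h = 2009-06-02 16:00.
2009-06-02 16:00 + 4 h = 2009-06-02 20:00.
2009-06-02 20:00 + 4 h = 2009-06-03 00:00.
2009-06-03 00:00 + 4 h = 2009-06-03 04:00.
2009-06-03 04:00 + 4 h = 2009-06-03 08:00.
2009-06-03 08:00 + 4 h = 2009-06-03 12:00.
2009-06-03 12:00 + 4 h = 2009-06-03 16:00.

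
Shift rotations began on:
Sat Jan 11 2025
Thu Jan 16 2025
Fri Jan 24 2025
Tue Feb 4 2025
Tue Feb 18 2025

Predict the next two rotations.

Fri Mar 7 2025, Thu Mar 27 2025

The spacing grows by 3 each time: 5, 8, 11, 14 days.
Next gap: 17 days. Tue Feb 18 2025 + 17 days = Fri Mar 7 2025.
Next gap: 20 days. Fri Mar 7 2025 + 20 days = Thu Mar 27 2025.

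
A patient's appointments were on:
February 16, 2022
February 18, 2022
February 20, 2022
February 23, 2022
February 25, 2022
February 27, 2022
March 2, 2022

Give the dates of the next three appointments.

March 4, 2022; March 6, 2022; March 9, 2022

Gaps: 2, 2, 3, 2, 2, 3 days — not constant, but cyclic with period 3.
The events fall on every Wednesday, Friday and Sunday.
Next Friday: March 4, 2022.
The following Sunday is March 6, 2022.
Next Wednesday: March 9, 2022.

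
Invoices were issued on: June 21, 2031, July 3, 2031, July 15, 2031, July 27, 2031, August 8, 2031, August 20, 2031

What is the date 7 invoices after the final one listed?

November 12, 2031

Gaps between consecutive events: 12, 12, 12, 12, 12 days — a constant 12-day interval.
August 20, 2031 + 12 days = September 1, 2031.
September 1, 2031 + 12 days = September 13, 2031.
September 13, 2031 + 12 days = September 25, 2031.
September 25, 2031 + 12 days = October 7, 2031.
October 7, 2031 + 12 days = October 19, 2031.
October 19, 2031 + 12 days = October 31, 2031.
October 31, 2031 + 12 days = November 12, 2031.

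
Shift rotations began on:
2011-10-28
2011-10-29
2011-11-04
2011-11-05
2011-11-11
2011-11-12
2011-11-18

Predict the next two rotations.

2011-11-19, 2011-11-25

The gap pattern 1, 6, 1, 6, 1, 6 repeats every 2 events.
These are the Fridays and Saturdays of each week.
Next Saturday: 2011-11-19.
The following Friday is 2011-11-25.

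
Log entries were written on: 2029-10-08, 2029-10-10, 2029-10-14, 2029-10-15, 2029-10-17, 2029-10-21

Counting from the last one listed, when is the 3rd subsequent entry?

2029-10-28

The gap pattern 2, 4, 1, 2, 4 repeats every 3 events.
These are the Mondays, Wednesdays and Sundays of each week.
The following Monday is 2029-10-22.
Next Wednesday: 2029-10-24.
Next Sunday: 2029-10-28.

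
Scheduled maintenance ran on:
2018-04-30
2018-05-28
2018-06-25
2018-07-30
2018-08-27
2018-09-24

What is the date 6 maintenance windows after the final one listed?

Every date is a Monday; gaps 28, 28, 35, 28, 28 days.
Each is the last Monday of its month (at least one falls on the 29th or later, ruling out '4th Monday').
Last Monday of October 2018: 2018-10-29.
November 2018 ends with Monday 2018-11-26.
Last Monday of December 2018: 2018-12-31.
January 2019 ends with Monday 2019-01-28.
Last Monday of February 2019: 2019-02-25.
March 2019 ends with Monday 2019-03-25.

2019-03-25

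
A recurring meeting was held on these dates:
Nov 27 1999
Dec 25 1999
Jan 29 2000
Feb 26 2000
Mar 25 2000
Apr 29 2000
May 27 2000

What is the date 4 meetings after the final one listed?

Sep 30 2000

Every date is a Saturday; gaps 28, 35, 28, 28, 35, 28 days.
Each is the last Saturday of its month (at least one falls on the 29th or later, ruling out '4th Saturday').
June 2000 ends with Saturday Jun 24 2000.
July 2000 ends with Saturday Jul 29 2000.
Last Saturday of August 2000: Aug 26 2000.
September 2000 ends with Saturday Sep 30 2000.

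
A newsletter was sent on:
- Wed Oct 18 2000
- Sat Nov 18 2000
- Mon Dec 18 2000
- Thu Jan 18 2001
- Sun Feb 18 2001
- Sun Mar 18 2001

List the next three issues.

Wed Apr 18 2001, Fri May 18 2001, Mon Jun 18 2001

The day-of-month is always 18 (31, 30, 31, 31, 28 days between events).
So this recurs on the 18th of each month.
April 2001: Wed Apr 18 2001.
May 2001: Fri May 18 2001.
June 2001: Mon Jun 18 2001.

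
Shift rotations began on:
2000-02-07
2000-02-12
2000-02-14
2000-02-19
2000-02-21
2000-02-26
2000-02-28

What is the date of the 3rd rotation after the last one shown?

Every event lands on a Monday or Saturday (gaps cycle 5, 2, 5, 2, 5, 2).
So the schedule is: every Monday and Saturday.
The following Saturday is 2000-03-04.
The following Monday is 2000-03-06.
Next Saturday: 2000-03-11.

2000-03-11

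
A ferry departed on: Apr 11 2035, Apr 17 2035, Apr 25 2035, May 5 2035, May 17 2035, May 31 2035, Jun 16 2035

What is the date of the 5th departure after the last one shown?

Oct 4 2035

Gaps: 6, 8, 10, 12, 14, 16 days — each gap is 2 larger than the previous one.
Next gap: 18 days. Jun 16 2035 + 18 days = Jul 4 2035.
Next gap: 20 days. Jul 4 2035 + 20 days = Jul 24 2035.
Next gap: 22 days. Jul 24 2035 + 22 days = Aug 15 2035.
Next gap: 24 days. Aug 15 2035 + 24 days = Sep 8 2035.
Next gap: 26 days. Sep 8 2035 + 26 days = Oct 4 2035.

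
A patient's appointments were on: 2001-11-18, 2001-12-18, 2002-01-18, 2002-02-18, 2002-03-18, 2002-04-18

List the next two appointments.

Each date is the 18th; the gaps (30, 31, 31, 28, 31) track the month lengths.
The rule is the 18th of each month.
Next: May 2002 → 2002-05-18.
Next: June 2002 → 2002-06-18.

2002-05-18, 2002-06-18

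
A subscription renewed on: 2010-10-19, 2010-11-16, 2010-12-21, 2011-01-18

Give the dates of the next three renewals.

These are Tuesdays at 28- or 35-day spacing (28, 35, 28).
The pattern: 3rd Tuesday of the month.
February 2011 — 3rd Tuesday is 2011-02-15.
March 2011 — 3rd Tuesday is 2011-03-15.
April 2011 — 3rd Tuesday is 2011-04-19.

2011-02-15, 2011-03-15, 2011-04-19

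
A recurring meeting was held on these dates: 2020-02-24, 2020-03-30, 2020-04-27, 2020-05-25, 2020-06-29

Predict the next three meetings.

These are Mondays with 35, 28, 28, 35-day gaps.
Each is the final Monday of its month — 2020-03-30 is past the 28th, so '4th Monday' doesn't fit.
Last Monday of July 2020: 2020-07-27.
Last Monday of August 2020: 2020-08-31.
Last Monday of September 2020: 2020-09-28.

2020-07-27, 2020-08-31, 2020-09-28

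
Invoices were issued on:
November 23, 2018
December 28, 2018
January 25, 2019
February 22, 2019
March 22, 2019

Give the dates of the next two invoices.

Gaps: 35, 28, 28, 28 days — a mix of 28 and 35. Every date is a Friday.
Each is the 4th Friday of its month.
4th Friday of April 2019: April 26, 2019.
May 2019 — 4th Friday is May 24, 2019.

April 26, 2019; May 24, 2019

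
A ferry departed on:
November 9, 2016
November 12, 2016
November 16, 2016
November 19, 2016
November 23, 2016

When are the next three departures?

Gaps: 3, 4, 3, 4 days — not constant, but cyclic with period 2.
The events fall on every Wednesday and Saturday.
The following Saturday is November 26, 2016.
Next Wednesday: November 30, 2016.
The following Saturday is December 3, 2016.

November 26, 2016; November 30, 2016; December 3, 2016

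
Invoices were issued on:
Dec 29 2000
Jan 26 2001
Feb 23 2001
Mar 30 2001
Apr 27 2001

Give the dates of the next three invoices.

Every date is a Friday; gaps 28, 28, 35, 28 days.
Each is the last Friday of its month (at least one falls on the 29th or later, ruling out '4th Friday').
May 2001 ends with Friday May 25 2001.
Last Friday of June 2001: Jun 29 2001.
Last Friday of July 2001: Jul 27 2001.

May 25 2001, Jun 29 2001, Jul 27 2001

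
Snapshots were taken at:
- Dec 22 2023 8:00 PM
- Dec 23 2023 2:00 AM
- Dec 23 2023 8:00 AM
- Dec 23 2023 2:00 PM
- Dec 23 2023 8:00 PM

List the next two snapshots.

Spacing: 6, 6, 6, 6 h — constant 6 h.
Dec 23 2023 8:00 PM + 6 h = Dec 24 2023 2:00 AM.
Dec 24 2023 2:00 AM + 6 h = Dec 24 2023 8:00 AM.

Dec 24 2023 2:00 AM, Dec 24 2023 8:00 AM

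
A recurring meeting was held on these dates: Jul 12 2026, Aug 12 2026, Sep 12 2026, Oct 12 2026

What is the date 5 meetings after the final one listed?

Gaps: 31, 31, 30 days — not constant. Every event is on the 12th of the month.
Pattern: the 12th of each month.
November 2026: Nov 12 2026.
Next: December 2026 → Dec 12 2026.
January 2027: Jan 12 2027.
Next: February 2027 → Feb 12 2027.
Next: March 2027 → Mar 12 2027.

Mar 12 2027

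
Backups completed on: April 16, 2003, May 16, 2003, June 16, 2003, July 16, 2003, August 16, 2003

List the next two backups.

September 16, 2003; October 16, 2003

Gaps: 30, 31, 30, 31 days — not constant. Every event is on the 16th of the month.
Pattern: the 16th of each month.
September 2003: September 16, 2003.
Next: October 2003 → October 16, 2003.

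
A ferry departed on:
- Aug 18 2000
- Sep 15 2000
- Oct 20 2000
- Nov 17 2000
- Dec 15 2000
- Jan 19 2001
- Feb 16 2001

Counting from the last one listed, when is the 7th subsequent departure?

Sep 21 2001

These are Fridays at 28- or 35-day spacing (28, 35, 28, 28, 35, 28).
The pattern: 3rd Friday of the month.
March 2001 — 3rd Friday is Mar 16 2001.
3rd Friday of April 2001: Apr 20 2001.
3rd Friday of May 2001: May 18 2001.
June 2001 — 3rd Friday is Jun 15 2001.
July 2001 — 3rd Friday is Jul 20 2001.
August 2001 — 3rd Friday is Aug 17 2001.
3rd Friday of September 2001: Sep 21 2001.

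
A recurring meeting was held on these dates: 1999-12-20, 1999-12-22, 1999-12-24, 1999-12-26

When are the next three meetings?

Every event comes 2 days after the last (2, 2, 2).
1999-12-26 + 2 days = 1999-12-28.
1999-12-28 + 2 days = 1999-12-30.
1999-12-30 + 2 days = 2000-01-01.

1999-12-28, 1999-12-30, 2000-01-01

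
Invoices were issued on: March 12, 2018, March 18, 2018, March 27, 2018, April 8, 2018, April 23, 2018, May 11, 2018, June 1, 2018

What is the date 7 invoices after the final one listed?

The spacing grows by 3 each time: 6, 9, 12, 15, 18, 21 days.
Next gap: 24 days. June 1, 2018 + 24 days = June 25, 2018.
Next gap: 27 days. June 25, 2018 + 27 days = July 22, 2018.
Next gap: 30 days. July 22, 2018 + 30 days = August 21, 2018.
Next gap: 33 days. August 21, 2018 + 33 days = September 23, 2018.
Next gap: 36 days. September 23, 2018 + 36 days = October 29, 2018.
Next gap: 39 days. October 29, 2018 + 39 days = December 7, 2018.
Next gap: 42 days. December 7, 2018 + 42 days = January 18, 2019.

January 18, 2019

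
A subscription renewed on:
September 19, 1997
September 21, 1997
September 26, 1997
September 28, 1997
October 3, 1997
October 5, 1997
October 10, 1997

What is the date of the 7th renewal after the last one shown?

November 2, 1997

Every event lands on a Friday or Sunday (gaps cycle 2, 5, 2, 5, 2, 5).
So the schedule is: every Friday and Sunday.
The following Sunday is October 12, 1997.
Next Friday: October 17, 1997.
The following Sunday is October 19, 1997.
The following Friday is October 24, 1997.
Next Sunday: October 26, 1997.
Next Friday: October 31, 1997.
Next Sunday: November 2, 1997.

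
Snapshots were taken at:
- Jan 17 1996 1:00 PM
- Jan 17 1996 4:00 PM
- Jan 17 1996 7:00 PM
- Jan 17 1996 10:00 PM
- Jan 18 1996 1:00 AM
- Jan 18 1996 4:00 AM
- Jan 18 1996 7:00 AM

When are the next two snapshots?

Jan 18 1996 10:00 AM, Jan 18 1996 1:00 PM

Gaps: 3, 3, 3, 3, 3, 3 hours — each event is 3 hours after the previous one.
Jan 18 1996 7:00 AM + 3 h = Jan 18 1996 10:00 AM.
Jan 18 1996 10:00 AM + 3 h = Jan 18 1996 1:00 PM.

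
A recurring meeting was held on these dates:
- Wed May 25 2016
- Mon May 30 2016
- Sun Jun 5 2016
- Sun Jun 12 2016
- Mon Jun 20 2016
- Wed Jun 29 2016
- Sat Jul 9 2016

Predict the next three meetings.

Wed Jul 20 2016, Mon Aug 1 2016, Sun Aug 14 2016

Intervals are 5, 6, 7, 8, 9, 10 days — an arithmetic progression with common difference 1.
Next gap: 11 days. Sat Jul 9 2016 + 11 days = Wed Jul 20 2016.
Next gap: 12 days. Wed Jul 20 2016 + 12 days = Mon Aug 1 2016.
Next gap: 13 days. Mon Aug 1 2016 + 13 days = Sun Aug 14 2016.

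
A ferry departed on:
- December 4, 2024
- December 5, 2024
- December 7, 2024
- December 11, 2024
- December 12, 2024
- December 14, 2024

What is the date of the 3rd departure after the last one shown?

December 21, 2024

The gap pattern 1, 2, 4, 1, 2 repeats every 3 events.
These are the Wednesdays, Thursdays and Saturdays of each week.
Next Wednesday: December 18, 2024.
Next Thursday: December 19, 2024.
The following Saturday is December 21, 2024.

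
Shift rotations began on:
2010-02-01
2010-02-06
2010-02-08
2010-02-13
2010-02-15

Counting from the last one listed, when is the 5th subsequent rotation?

The gap pattern 5, 2, 5, 2 repeats every 2 events.
These are the Mondays and Saturdays of each week.
Next Saturday: 2010-02-20.
Next Monday: 2010-02-22.
The following Saturday is 2010-02-27.
The following Monday is 2010-03-01.
Next Saturday: 2010-03-06.

2010-03-06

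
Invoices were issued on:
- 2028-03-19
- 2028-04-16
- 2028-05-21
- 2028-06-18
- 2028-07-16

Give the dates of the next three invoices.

2028-08-20, 2028-09-17, 2028-10-15

These are Sundays at 28- or 35-day spacing (28, 35, 28, 28).
The pattern: 3rd Sunday of the month.
August 2028 — 3rd Sunday is 2028-08-20.
September 2028 — 3rd Sunday is 2028-09-17.
3rd Sunday of October 2028: 2028-10-15.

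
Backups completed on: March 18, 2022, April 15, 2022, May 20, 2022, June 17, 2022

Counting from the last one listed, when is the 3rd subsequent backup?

September 16, 2022

Gaps: 28, 35, 28 days — a mix of 28 and 35. Every date is a Friday.
Each is the 3rd Friday of its month.
3rd Friday of July 2022: July 15, 2022.
August 2022 — 3rd Friday is August 19, 2022.
September 2022 — 3rd Friday is September 16, 2022.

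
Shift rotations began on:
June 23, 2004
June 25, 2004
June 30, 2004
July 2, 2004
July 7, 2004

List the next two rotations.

July 9, 2004; July 14, 2004

The gap pattern 2, 5, 2, 5 repeats every 2 events.
These are the Wednesdays and Fridays of each week.
Next Friday: July 9, 2004.
Next Wednesday: July 14, 2004.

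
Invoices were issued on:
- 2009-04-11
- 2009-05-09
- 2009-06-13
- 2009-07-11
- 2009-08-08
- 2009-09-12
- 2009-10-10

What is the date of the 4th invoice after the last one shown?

Gaps: 28, 35, 28, 28, 35, 28 days — a mix of 28 and 35. Every date is a Saturday.
Each is the 2nd Saturday of its month.
2nd Saturday of November 2009: 2009-11-14.
December 2009 — 2nd Saturday is 2009-12-12.
2nd Saturday of January 2010: 2010-01-09.
February 2010 — 2nd Saturday is 2010-02-13.

2010-02-13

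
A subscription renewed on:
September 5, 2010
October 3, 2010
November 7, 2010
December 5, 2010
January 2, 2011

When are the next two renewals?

These are Sundays at 28- or 35-day spacing (28, 35, 28, 28).
The pattern: 1st Sunday of the month.
1st Sunday of February 2011: February 6, 2011.
March 2011 — 1st Sunday is March 6, 2011.

February 6, 2011; March 6, 2011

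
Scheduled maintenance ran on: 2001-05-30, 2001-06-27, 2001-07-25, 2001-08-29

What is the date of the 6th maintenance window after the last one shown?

These are Wednesdays with 28, 28, 35-day gaps.
Each is the final Wednesday of its month — 2001-05-30 is past the 28th, so '4th Wednesday' doesn't fit.
Last Wednesday of September 2001: 2001-09-26.
October 2001 ends with Wednesday 2001-10-31.
Last Wednesday of November 2001: 2001-11-28.
December 2001 ends with Wednesday 2001-12-26.
January 2002 ends with Wednesday 2002-01-30.
Last Wednesday of February 2002: 2002-02-27.

2002-02-27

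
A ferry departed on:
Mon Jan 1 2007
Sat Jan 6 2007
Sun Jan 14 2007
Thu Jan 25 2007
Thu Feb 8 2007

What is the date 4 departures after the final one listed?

Gaps: 5, 8, 11, 14 days — each gap is 3 larger than the previous one.
Next gap: 17 days. Thu Feb 8 2007 + 17 days = Sun Feb 25 2007.
Next gap: 20 days. Sun Feb 25 2007 + 20 days = Sat Mar 17 2007.
Next gap: 23 days. Sat Mar 17 2007 + 23 days = Mon Apr 9 2007.
Next gap: 26 days. Mon Apr 9 2007 + 26 days = Sat May 5 2007.

Sat May 5 2007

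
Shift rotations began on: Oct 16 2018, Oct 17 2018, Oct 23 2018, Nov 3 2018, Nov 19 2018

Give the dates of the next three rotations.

Gaps: 1, 6, 11, 16 days — each gap is 5 larger than the previous one.
Next gap: 21 days. Nov 19 2018 + 21 days = Dec 10 2018.
Next gap: 26 days. Dec 10 2018 + 26 days = Jan 5 2019.
Next gap: 31 days. Jan 5 2019 + 31 days = Feb 5 2019.

Dec 10 2018, Jan 5 2019, Feb 5 2019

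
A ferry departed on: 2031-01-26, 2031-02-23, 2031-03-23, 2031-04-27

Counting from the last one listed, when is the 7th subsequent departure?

2031-11-23

Gaps: 28, 28, 35 days — a mix of 28 and 35. Every date is a Sunday.
Each is the 4th Sunday of its month.
May 2031 — 4th Sunday is 2031-05-25.
4th Sunday of June 2031: 2031-06-22.
July 2031 — 4th Sunday is 2031-07-27.
4th Sunday of August 2031: 2031-08-24.
4th Sunday of September 2031: 2031-09-28.
October 2031 — 4th Sunday is 2031-10-26.
November 2031 — 4th Sunday is 2031-11-23.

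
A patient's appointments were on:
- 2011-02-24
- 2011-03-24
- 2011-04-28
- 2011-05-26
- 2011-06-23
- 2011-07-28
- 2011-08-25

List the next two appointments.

2011-09-22, 2011-10-27

All dates are Thursdays, 28, 35, 28, 28, 35, 28 days apart.
Specifically, the 4th Thursday of each month.
4th Thursday of September 2011: 2011-09-22.
4th Thursday of October 2011: 2011-10-27.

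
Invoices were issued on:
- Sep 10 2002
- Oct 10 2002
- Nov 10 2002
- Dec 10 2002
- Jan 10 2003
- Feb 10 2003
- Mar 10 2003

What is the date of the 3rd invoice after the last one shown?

The day-of-month is always 10 (30, 31, 30, 31, 31, 28 days between events).
So this recurs on the 10th of each month.
Next: April 2003 → Apr 10 2003.
Next: May 2003 → May 10 2003.
June 2003: Jun 10 2003.

Jun 10 2003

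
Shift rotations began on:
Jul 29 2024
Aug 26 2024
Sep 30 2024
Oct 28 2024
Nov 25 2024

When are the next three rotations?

All Mondays; the gaps (28, 35, 28, 28) vary with month length.
This is the last Monday of each month.
December 2024 ends with Monday Dec 30 2024.
January 2025 ends with Monday Jan 27 2025.
Last Monday of February 2025: Feb 24 2025.

Dec 30 2024, Jan 27 2025, Feb 24 2025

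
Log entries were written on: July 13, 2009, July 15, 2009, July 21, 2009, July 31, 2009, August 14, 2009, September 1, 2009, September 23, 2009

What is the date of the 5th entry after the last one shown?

March 12, 2010

Gaps: 2, 6, 10, 14, 18, 22 days — each gap is 4 larger than the previous one.
Next gap: 26 days. September 23, 2009 + 26 days = October 19, 2009.
Next gap: 30 days. October 19, 2009 + 30 days = November 18, 2009.
Next gap: 34 days. November 18, 2009 + 34 days = December 22, 2009.
Next gap: 38 days. December 22, 2009 + 38 days = January 29, 2010.
Next gap: 42 days. January 29, 2010 + 42 days = March 12, 2010.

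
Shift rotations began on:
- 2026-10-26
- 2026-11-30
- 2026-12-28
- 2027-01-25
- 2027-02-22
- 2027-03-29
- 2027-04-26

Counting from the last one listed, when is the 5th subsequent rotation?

2027-09-27

Every date is a Monday; gaps 35, 28, 28, 28, 35, 28 days.
Each is the last Monday of its month (at least one falls on the 29th or later, ruling out '4th Monday').
Last Monday of May 2027: 2027-05-31.
June 2027 ends with Monday 2027-06-28.
Last Monday of July 2027: 2027-07-26.
Last Monday of August 2027: 2027-08-30.
Last Monday of September 2027: 2027-09-27.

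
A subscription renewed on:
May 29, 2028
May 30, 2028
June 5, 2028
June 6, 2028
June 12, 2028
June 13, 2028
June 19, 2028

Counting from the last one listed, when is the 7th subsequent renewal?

July 11, 2028

Gaps: 1, 6, 1, 6, 1, 6 days — not constant, but cyclic with period 2.
The events fall on every Monday and Tuesday.
Next Tuesday: June 20, 2028.
Next Monday: June 26, 2028.
The following Tuesday is June 27, 2028.
Next Monday: July 3, 2028.
The following Tuesday is July 4, 2028.
The following Monday is July 10, 2028.
Next Tuesday: July 11, 2028.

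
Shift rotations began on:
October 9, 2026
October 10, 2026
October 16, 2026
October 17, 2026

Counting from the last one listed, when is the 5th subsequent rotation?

November 6, 2026

Gaps: 1, 6, 1 days — not constant, but cyclic with period 2.
The events fall on every Friday and Saturday.
The following Friday is October 23, 2026.
Next Saturday: October 24, 2026.
Next Friday: October 30, 2026.
Next Saturday: October 31, 2026.
Next Friday: November 6, 2026.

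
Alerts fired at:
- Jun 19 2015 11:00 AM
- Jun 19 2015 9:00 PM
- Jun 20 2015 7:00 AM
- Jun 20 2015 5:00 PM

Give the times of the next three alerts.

Gaps: 10, 10, 10 hours — each event is 10 hours after the previous one.
Jun 20 2015 5:00 PM + 10 h = Jun 21 2015 3:00 AM.
Jun 21 2015 3:00 AM + 10 h = Jun 21 2015 1:00 PM.
Jun 21 2015 1:00 PM + 10 h = Jun 21 2015 11:00 PM.

Jun 21 2015 3:00 AM, Jun 21 2015 1:00 PM, Jun 21 2015 11:00 PM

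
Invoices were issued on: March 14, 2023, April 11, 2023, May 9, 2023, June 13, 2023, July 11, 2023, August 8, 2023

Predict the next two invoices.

These are Tuesdays at 28- or 35-day spacing (28, 28, 35, 28, 28).
The pattern: 2nd Tuesday of the month.
2nd Tuesday of September 2023: September 12, 2023.
2nd Tuesday of October 2023: October 10, 2023.

September 12, 2023; October 10, 2023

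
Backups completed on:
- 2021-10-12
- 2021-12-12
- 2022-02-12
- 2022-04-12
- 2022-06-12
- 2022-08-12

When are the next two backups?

Each date is the 12th; the gaps (61, 62, 59, 61, 61) track the month lengths.
The rule is the 12th of every 2 months.
October 2022: 2022-10-12.
Next: December 2022 → 2022-12-12.

2022-10-12, 2022-12-12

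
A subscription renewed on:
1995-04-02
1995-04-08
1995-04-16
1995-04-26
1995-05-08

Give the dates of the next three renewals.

1995-05-22, 1995-06-07, 1995-06-25

Gaps: 6, 8, 10, 12 days — each gap is 2 larger than the previous one.
Next gap: 14 days. 1995-05-08 + 14 days = 1995-05-22.
Next gap: 16 days. 1995-05-22 + 16 days = 1995-06-07.
Next gap: 18 days. 1995-06-07 + 18 days = 1995-06-25.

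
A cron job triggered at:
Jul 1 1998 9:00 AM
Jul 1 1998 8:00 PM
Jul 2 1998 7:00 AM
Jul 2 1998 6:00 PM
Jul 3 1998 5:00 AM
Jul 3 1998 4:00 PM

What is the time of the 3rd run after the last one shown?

Spacing: 11, 11, 11, 11, 11 h — constant 11 h.
Jul 3 1998 4:00 PM + 11 h = Jul 4 1998 3:00 AM.
Jul 4 1998 3:00 AM + 11 h = Jul 4 1998 2:00 PM.
Jul 4 1998 2:00 PM + 11 h = Jul 5 1998 1:00 AM.

Jul 5 1998 1:00 AM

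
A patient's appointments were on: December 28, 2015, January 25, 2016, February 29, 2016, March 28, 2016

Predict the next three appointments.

All Mondays; the gaps (28, 35, 28) vary with month length.
This is the last Monday of each month.
Last Monday of April 2016: April 25, 2016.
Last Monday of May 2016: May 30, 2016.
June 2016 ends with Monday June 27, 2016.

April 25, 2016; May 30, 2016; June 27, 2016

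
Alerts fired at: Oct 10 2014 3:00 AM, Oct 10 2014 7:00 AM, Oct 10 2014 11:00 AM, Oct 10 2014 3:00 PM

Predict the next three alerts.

Gaps: 4, 4, 4 hours — each event is 4 hours after the previous one.
Oct 10 2014 3:00 PM + 4 h = Oct 10 2014 7:00 PM.
Oct 10 2014 7:00 PM + 4 h = Oct 10 2014 11:00 PM.
Oct 10 2014 11:00 PM + 4 h = Oct 11 2014 3:00 AM.

Oct 10 2014 7:00 PM, Oct 10 2014 11:00 PM, Oct 11 2014 3:00 AM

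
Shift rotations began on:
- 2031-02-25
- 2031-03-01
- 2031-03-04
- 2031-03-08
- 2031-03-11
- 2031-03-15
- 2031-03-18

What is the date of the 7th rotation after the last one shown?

The gap pattern 4, 3, 4, 3, 4, 3 repeats every 2 events.
These are the Tuesdays and Saturdays of each week.
Next Saturday: 2031-03-22.
Next Tuesday: 2031-03-25.
Next Saturday: 2031-03-29.
The following Tuesday is 2031-04-01.
The following Saturday is 2031-04-05.
Next Tuesday: 2031-04-08.
Next Saturday: 2031-04-12.

2031-04-12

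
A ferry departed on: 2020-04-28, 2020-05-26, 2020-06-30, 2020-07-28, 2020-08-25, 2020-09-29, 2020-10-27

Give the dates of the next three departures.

All Tuesdays; the gaps (28, 35, 28, 28, 35, 28) vary with month length.
This is the last Tuesday of each month.
November 2020 ends with Tuesday 2020-11-24.
Last Tuesday of December 2020: 2020-12-29.
January 2021 ends with Tuesday 2021-01-26.

2020-11-24, 2020-12-29, 2021-01-26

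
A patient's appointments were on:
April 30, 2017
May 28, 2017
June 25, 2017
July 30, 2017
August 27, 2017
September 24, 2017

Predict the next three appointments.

October 29, 2017; November 26, 2017; December 31, 2017

All Sundays; the gaps (28, 28, 35, 28, 28) vary with month length.
This is the last Sunday of each month.
October 2017 ends with Sunday October 29, 2017.
November 2017 ends with Sunday November 26, 2017.
Last Sunday of December 2017: December 31, 2017.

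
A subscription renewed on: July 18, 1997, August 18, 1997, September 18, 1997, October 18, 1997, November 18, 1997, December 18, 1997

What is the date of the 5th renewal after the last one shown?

The day-of-month is always 18 (31, 31, 30, 31, 30 days between events).
So this recurs on the 18th of each month.
Next: January 1998 → January 18, 1998.
Next: February 1998 → February 18, 1998.
March 1998: March 18, 1998.
April 1998: April 18, 1998.
Next: May 1998 → May 18, 1998.

May 18, 1998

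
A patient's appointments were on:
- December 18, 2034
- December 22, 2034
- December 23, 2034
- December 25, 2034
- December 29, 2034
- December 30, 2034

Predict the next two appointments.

January 1, 2035; January 5, 2035

Gaps: 4, 1, 2, 4, 1 days — not constant, but cyclic with period 3.
The events fall on every Monday, Friday and Saturday.
Next Monday: January 1, 2035.
Next Friday: January 5, 2035.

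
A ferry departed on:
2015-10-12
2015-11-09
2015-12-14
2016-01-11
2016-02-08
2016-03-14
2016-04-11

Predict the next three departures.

2016-05-09, 2016-06-13, 2016-07-11

Gaps: 28, 35, 28, 28, 35, 28 days — a mix of 28 and 35. Every date is a Monday.
Each is the 2nd Monday of its month.
2nd Monday of May 2016: 2016-05-09.
June 2016 — 2nd Monday is 2016-06-13.
2nd Monday of July 2016: 2016-07-11.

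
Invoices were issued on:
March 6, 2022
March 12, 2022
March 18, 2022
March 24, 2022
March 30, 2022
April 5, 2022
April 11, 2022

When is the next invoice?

April 17, 2022

Gaps between consecutive events: 6, 6, 6, 6, 6, 6 days — a constant 6-day interval.
April 11, 2022 + 6 days = April 17, 2022.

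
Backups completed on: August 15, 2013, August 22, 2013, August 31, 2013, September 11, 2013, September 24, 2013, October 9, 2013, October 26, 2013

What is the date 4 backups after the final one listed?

The spacing grows by 2 each time: 7, 9, 11, 13, 15, 17 days.
Next gap: 19 days. October 26, 2013 + 19 days = November 14, 2013.
Next gap: 21 days. November 14, 2013 + 21 days = December 5, 2013.
Next gap: 23 days. December 5, 2013 + 23 days = December 28, 2013.
Next gap: 25 days. December 28, 2013 + 25 days = January 22, 2014.

January 22, 2014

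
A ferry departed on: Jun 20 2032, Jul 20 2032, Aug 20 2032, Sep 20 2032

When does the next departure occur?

Each date is the 20th; the gaps (30, 31, 31) track the month lengths.
The rule is the 20th of each month.
Next: October 2032 → Oct 20 2032.

Oct 20 2032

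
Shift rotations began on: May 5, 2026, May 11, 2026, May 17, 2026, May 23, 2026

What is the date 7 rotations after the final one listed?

Every event comes 6 days after the last (6, 6, 6).
May 23, 2026 + 6 days = May 29, 2026.
May 29, 2026 + 6 days = June 4, 2026.
June 4, 2026 + 6 days = June 10, 2026.
June 10, 2026 + 6 days = June 16, 2026.
June 16, 2026 + 6 days = June 22, 2026.
June 22, 2026 + 6 days = June 28, 2026.
June 28, 2026 + 6 days = July 4, 2026.

July 4, 2026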